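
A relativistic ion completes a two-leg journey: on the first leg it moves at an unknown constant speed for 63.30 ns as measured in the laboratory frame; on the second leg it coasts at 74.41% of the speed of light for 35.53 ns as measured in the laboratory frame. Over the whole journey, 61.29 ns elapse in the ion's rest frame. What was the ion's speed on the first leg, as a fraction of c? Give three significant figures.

β = 0.805

Leg 1: speed unknown; τ_1 = 63.30/γ_1.
Leg 2: β = 0.7441; γ = 1/√(1 − 0.7441²) = 1/√0.4463 = 1.497; τ_2 = 35.53/1.497 = 23.74 ns.
Total proper time: τ_1 + 23.74 = 61.29, so τ_1 = 61.29 − 23.74 = 37.55 ns.
γ_1 = 63.30/37.55 = 1.686; β = √(1 − 1/γ²) = √0.6480.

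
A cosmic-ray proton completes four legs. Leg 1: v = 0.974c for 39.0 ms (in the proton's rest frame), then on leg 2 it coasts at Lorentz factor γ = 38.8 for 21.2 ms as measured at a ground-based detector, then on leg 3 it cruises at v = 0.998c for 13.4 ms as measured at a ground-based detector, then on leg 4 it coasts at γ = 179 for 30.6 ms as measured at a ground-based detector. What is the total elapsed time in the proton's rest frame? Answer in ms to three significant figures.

τ = 40.6 ms

Leg 1: 39.0 ms is already measured in the proton's rest frame.
Leg 2: γ = 38.8; τ_2 = 21.2/38.80 = 0.5464 ms.
Leg 3: γ = 1/√(1 − 0.998²) = 1/√0.003996 = 15.82; τ_3 = 13.4/15.82 = 0.8471 ms.
Leg 4: γ = 179; τ_4 = 30.6/179.0 = 0.1709 ms.
Total: 39.00 + 0.5464 + 0.8471 + 0.1709 ms.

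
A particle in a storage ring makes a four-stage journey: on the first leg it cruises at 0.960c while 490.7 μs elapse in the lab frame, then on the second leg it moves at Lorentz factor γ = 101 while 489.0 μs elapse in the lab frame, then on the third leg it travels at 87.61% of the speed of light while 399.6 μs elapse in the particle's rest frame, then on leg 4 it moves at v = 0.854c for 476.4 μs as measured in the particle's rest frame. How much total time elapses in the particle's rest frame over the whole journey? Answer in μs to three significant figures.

Leg 1: γ = 1/√(1 − 0.960²) = 25/7 ≈ 3.571; τ_1 = 490.7/3.571 = 137.4 μs.
Leg 2: γ = 101; τ_2 = 489.0/101.0 = 4.842 μs.
Leg 3: 399.6 μs is already measured in the particle's rest frame.
Leg 4: 476.4 μs is already measured in the particle's rest frame.
Total: 137.4 + 4.842 + 399.6 + 476.4 μs.

τ = 1020 μs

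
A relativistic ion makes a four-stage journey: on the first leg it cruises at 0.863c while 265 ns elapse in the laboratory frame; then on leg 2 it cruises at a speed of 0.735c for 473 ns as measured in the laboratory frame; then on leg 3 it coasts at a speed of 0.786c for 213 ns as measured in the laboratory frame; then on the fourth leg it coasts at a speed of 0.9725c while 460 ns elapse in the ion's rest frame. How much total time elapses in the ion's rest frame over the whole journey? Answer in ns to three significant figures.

Leg 1: γ = 1/√(1 − 0.863²) = 1/√0.2552 = 1.979; τ_1 = 265/1.979 = 133.9 ns.
Leg 2: γ = 1/√(1 − 0.735²) = 1/√0.4598 = 1.475; τ_2 = 473/1.475 = 320.7 ns.
Leg 3: γ = 1/√(1 − 0.786²) = 1/√0.3822 = 1.618; τ_3 = 213/1.618 = 131.7 ns.
Leg 4: 460 ns is already measured in the ion's rest frame.
Total: 133.9 + 320.7 + 131.7 + 460.0 ns.

τ = 1050 ns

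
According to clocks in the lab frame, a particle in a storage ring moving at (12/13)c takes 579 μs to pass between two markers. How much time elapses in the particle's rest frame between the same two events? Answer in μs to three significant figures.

γ = 1/√(1 − (12/13)²) = 13/5 = 2.600
The interval measured in the lab frame is the dilated one; the clock in the particle's rest frame measures the proper time τ = Δt/γ = 579/2.600 μs.

τ = 223 μs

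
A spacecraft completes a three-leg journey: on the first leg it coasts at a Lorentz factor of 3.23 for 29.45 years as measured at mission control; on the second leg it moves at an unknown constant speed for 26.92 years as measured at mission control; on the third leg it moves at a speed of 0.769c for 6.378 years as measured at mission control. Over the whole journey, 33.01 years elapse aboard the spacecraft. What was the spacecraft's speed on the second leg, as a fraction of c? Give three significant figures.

β = 0.677

Leg 1: γ = 3.23; τ_1 = 29.45/3.230 = 9.118 years.
Leg 2: speed unknown; τ_2 = 26.92/γ_2.
Leg 3: γ = 1/√(1 − 0.769²) = 1/√0.4086 = 1.564; τ_3 = 6.378/1.564 = 4.077 years.
Total proper time: 9.118 + τ_2 + 4.077 = 33.01, so τ_2 = 33.01 − 13.19 = 19.82 years.
γ_2 = 26.92/19.82 = 1.359; β = √(1 − 1/γ²) = √0.4582.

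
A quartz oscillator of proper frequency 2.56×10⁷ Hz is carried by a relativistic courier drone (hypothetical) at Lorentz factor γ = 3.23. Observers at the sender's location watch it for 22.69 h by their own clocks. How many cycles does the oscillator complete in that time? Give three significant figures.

γ = 3.23
During 22.69 h of lab time, the oscillator's proper time advances by τ = Δt/γ = 22.69/3.230 = 7.025 h = 2.529×10⁴ s.
N = f × τ = 2.56×10⁷ × 2.529×10⁴ = 6.474×10¹¹.

N = 6.47×10¹¹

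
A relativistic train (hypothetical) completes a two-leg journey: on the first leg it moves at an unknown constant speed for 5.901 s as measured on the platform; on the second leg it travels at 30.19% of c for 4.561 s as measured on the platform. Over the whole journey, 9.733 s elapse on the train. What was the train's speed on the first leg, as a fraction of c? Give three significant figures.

β = 0.409

Leg 1: speed unknown; τ_1 = 5.901/γ_1.
Leg 2: β = 0.3019; γ = 1/√(1 − 0.3019²) = 1/√0.9089 = 1.049; τ_2 = 4.561/1.049 = 4.348 s.
Total proper time: τ_1 + 4.348 = 9.733, so τ_1 = 9.733 − 4.348 = 5.385 s.
γ_1 = 5.901/5.385 = 1.096; β = √(1 − 1/γ²) = √0.1673.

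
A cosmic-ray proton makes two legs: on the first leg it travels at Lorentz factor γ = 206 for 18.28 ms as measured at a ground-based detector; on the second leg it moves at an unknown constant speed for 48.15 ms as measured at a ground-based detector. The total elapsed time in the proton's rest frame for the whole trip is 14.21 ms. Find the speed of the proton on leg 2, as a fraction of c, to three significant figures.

Leg 1: γ = 206; τ_1 = 18.28/206.0 = 0.08874 ms.
Leg 2: speed unknown; τ_2 = 48.15/γ_2.
Total proper time: 0.08874 + τ_2 = 14.21, so τ_2 = 14.21 − 0.08874 = 14.12 ms.
γ_2 = 48.15/14.12 = 3.410; β = √(1 − 1/γ²) = √0.9140.

β = 0.956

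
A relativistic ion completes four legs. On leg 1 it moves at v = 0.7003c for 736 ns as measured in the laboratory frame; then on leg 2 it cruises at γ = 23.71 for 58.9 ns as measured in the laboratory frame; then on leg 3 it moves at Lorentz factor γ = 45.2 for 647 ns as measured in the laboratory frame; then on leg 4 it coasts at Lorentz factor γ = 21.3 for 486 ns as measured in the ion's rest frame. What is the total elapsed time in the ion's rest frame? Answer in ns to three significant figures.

Leg 1: γ = 1/√(1 − 0.7003²) = 1/√0.5096 = 1.401; τ_1 = 736/1.401 = 525.4 ns.
Leg 2: γ = 23.71; τ_2 = 58.9/23.71 = 2.484 ns.
Leg 3: γ = 45.2; τ_3 = 647/45.20 = 14.31 ns.
Leg 4: 486 ns is already measured in the ion's rest frame.
Total: 525.4 + 2.484 + 14.31 + 486.0 ns.

τ = 1030 ns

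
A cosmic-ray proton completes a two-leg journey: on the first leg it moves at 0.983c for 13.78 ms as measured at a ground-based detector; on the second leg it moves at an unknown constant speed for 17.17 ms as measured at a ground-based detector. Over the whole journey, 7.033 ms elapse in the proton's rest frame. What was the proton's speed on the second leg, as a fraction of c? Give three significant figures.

β = 0.965

Leg 1: γ = 1/√(1 − 0.983²) = 1/√0.03371 = 5.446; τ_1 = 13.78/5.446 = 2.530 ms.
Leg 2: speed unknown; τ_2 = 17.17/γ_2.
Total proper time: 2.530 + τ_2 = 7.033, so τ_2 = 7.033 − 2.530 = 4.503 ms.
γ_2 = 17.17/4.503 = 3.813; β = √(1 − 1/γ²) = √0.9312.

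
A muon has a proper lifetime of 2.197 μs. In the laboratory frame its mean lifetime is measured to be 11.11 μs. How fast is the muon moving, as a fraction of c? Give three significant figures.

β = 0.980

γ = Δt/τ₀ = 11.11/2.197 = 5.057
β = √(1 − 1/γ²) = √(1 − 0.03910) = √0.9609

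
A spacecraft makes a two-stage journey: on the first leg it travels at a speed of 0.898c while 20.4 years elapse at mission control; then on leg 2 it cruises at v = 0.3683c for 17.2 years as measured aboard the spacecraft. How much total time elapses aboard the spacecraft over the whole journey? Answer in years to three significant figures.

Leg 1: γ = 1/√(1 − 0.898²) = 1/√0.1936 = 2.273; τ_1 = 20.4/2.273 = 8.976 years.
Leg 2: 17.2 years is already measured aboard the spacecraft.
Total: 8.976 + 17.20 years.

τ = 26.2 years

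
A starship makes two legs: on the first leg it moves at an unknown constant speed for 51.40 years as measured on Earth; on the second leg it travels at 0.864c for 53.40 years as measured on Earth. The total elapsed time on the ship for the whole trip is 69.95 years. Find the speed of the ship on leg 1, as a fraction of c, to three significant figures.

β = 0.546

Leg 1: speed unknown; τ_1 = 51.40/γ_1.
Leg 2: γ = 1/√(1 − 0.864²) = 1/√0.2535 = 1.986; τ_2 = 53.40/1.986 = 26.89 years.
Total proper time: τ_1 + 26.89 = 69.95, so τ_1 = 69.95 − 26.89 = 43.06 years.
γ_1 = 51.40/43.06 = 1.194; β = √(1 − 1/γ²) = √0.2981.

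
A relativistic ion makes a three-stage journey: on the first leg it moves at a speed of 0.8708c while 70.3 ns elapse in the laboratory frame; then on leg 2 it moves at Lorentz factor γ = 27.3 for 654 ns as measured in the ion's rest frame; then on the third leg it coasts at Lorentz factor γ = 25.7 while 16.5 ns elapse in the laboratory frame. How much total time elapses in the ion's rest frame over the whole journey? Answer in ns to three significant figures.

τ = 689 ns

Leg 1: γ = 1/√(1 − 0.8708²) = 1/√0.2417 = 2.034; τ_1 = 70.3/2.034 = 34.56 ns.
Leg 2: 654 ns is already measured in the ion's rest frame.
Leg 3: γ = 25.7; τ_3 = 16.5/25.70 = 0.6420 ns.
Total: 34.56 + 654.0 + 0.6420 ns.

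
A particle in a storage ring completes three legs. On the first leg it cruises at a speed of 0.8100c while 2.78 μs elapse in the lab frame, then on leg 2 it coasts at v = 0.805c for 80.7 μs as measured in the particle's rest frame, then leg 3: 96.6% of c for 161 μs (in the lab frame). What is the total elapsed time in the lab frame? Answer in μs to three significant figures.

Δt = 300 μs

Leg 1: 2.78 μs is already measured in the lab frame.
Leg 2: γ = 1/√(1 − 0.805²) = 1/√0.3520 = 1.686; Δt_2 = 1.686 × 80.7 = 136.0 μs.
Leg 3: 161 μs is already measured in the lab frame.
Total: 2.780 + 136.0 + 161.0 μs.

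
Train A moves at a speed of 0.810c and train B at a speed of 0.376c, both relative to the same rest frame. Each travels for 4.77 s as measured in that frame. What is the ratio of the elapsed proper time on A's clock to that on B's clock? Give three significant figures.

A: γ = 1/√(1 − 0.810²) = 1/√0.3439 = 1.705. B: γ = 1/√(1 − 0.376²) = 1/√0.8586 = 1.079.
τ_A/τ_B = γ_B/γ_A = 1.079/1.705 = 0.6329, so τ_A/τ_B = 0.6329.

τ_A/τ_B = 0.633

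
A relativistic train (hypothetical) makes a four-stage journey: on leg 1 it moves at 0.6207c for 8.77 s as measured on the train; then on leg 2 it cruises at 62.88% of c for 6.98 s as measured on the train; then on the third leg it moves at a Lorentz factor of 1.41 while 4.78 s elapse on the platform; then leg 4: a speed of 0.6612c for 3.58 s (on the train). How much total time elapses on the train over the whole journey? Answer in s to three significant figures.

Leg 1: 8.77 s is already measured on the train.
Leg 2: 6.98 s is already measured on the train.
Leg 3: γ = 1.41; τ_3 = 4.78/1.410 = 3.390 s.
Leg 4: 3.58 s is already measured on the train.
Total: 8.770 + 6.980 + 3.390 + 3.580 s.

τ = 22.7 s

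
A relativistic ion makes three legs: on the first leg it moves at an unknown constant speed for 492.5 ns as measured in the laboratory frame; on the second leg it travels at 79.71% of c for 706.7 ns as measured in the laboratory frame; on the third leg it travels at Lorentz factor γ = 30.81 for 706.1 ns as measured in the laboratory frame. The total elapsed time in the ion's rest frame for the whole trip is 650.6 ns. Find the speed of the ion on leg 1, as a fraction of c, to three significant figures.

β = 0.913

Leg 1: speed unknown; τ_1 = 492.5/γ_1.
Leg 2: β = 0.7971; γ = 1/√(1 − 0.7971²) = 1/√0.3646 = 1.656; τ_2 = 706.7/1.656 = 426.7 ns.
Leg 3: γ = 30.81; τ_3 = 706.1/30.81 = 22.92 ns.
Total proper time: τ_1 + 426.7 + 22.92 = 650.6, so τ_1 = 650.6 − 449.7 = 200.9 ns.
γ_1 = 492.5/200.9 = 2.451; β = √(1 − 1/γ²) = √0.8335.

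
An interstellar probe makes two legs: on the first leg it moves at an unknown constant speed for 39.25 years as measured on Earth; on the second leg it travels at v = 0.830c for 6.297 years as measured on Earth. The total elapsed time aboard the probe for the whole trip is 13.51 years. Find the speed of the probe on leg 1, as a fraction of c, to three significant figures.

Leg 1: speed unknown; τ_1 = 39.25/γ_1.
Leg 2: γ = 1/√(1 − 0.830²) = 1/√0.3111 = 1.793; τ_2 = 6.297/1.793 = 3.512 years.
Total proper time: τ_1 + 3.512 = 13.51, so τ_1 = 13.51 − 3.512 = 9.998 years.
γ_1 = 39.25/9.998 = 3.926; β = √(1 − 1/γ²) = √0.9351.

β = 0.967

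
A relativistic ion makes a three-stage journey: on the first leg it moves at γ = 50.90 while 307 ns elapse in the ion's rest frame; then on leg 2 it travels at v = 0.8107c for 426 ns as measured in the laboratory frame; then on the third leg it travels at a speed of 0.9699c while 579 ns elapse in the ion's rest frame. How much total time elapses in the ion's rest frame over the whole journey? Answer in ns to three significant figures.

Leg 1: 307 ns is already measured in the ion's rest frame.
Leg 2: γ = 1/√(1 − 0.8107²) = 1/√0.3428 = 1.708; τ_2 = 426/1.708 = 249.4 ns.
Leg 3: 579 ns is already measured in the ion's rest frame.
Total: 307.0 + 249.4 + 579.0 ns.

τ = 1140 ns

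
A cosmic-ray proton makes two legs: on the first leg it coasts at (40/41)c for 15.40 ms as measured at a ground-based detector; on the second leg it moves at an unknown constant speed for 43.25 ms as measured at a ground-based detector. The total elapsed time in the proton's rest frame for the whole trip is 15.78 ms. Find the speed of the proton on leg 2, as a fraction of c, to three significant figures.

β = 0.958

Leg 1: γ = 1/√(1 − (40/41)²) = 41/9 ≈ 4.556; τ_1 = 15.40/4.556 = 3.380 ms.
Leg 2: speed unknown; τ_2 = 43.25/γ_2.
Total proper time: 3.380 + τ_2 = 15.78, so τ_2 = 15.78 − 3.380 = 12.40 ms.
γ_2 = 43.25/12.40 = 3.488; β = √(1 − 1/γ²) = √0.9178.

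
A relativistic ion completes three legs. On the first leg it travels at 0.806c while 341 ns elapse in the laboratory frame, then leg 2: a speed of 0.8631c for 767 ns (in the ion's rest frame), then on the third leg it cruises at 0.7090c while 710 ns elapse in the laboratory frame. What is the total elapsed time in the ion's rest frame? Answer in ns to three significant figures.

Leg 1: γ = 1/√(1 − 0.806²) = 1/√0.3504 = 1.689; τ_1 = 341/1.689 = 201.8 ns.
Leg 2: 767 ns is already measured in the ion's rest frame.
Leg 3: γ = 1/√(1 − 0.7090²) = 1/√0.4973 = 1.418; τ_3 = 710/1.418 = 500.7 ns.
Total: 201.8 + 767.0 + 500.7 ns.

τ = 1470 ns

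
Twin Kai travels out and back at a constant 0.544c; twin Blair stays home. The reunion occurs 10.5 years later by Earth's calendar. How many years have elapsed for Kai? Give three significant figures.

τ = 8.81 years

γ = 1/√(1 − 0.544²) = 1/√0.7041 = 1.192
Kai's clock measures proper time along the trip: τ = Δt/γ = 10.5/1.192 years.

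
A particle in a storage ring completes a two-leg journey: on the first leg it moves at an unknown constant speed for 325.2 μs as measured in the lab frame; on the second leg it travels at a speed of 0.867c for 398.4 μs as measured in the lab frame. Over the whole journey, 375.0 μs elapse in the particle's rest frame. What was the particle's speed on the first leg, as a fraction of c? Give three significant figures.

Leg 1: speed unknown; τ_1 = 325.2/γ_1.
Leg 2: γ = 1/√(1 − 0.867²) = 1/√0.2483 = 2.007; τ_2 = 398.4/2.007 = 198.5 μs.
Total proper time: τ_1 + 198.5 = 375.0, so τ_1 = 375.0 − 198.5 = 176.5 μs.
γ_1 = 325.2/176.5 = 1.843; β = √(1 − 1/γ²) = √0.7055.

β = 0.840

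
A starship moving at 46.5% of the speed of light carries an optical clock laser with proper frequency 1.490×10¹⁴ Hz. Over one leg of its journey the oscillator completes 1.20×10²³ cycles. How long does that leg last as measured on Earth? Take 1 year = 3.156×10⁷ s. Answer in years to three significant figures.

β = 0.465; γ = 1/√(1 − 0.465²) = 1/√0.7838 = 1.130
Proper time for N cycles: τ = N/f = 1.20×10²³/(1.490×10¹⁴) = 8.054×10⁸ s = 25.52 years.
Lab-frame duration Δt = γτ = 1.130 × 25.52 = 28.82 years.

Δt = 28.8 years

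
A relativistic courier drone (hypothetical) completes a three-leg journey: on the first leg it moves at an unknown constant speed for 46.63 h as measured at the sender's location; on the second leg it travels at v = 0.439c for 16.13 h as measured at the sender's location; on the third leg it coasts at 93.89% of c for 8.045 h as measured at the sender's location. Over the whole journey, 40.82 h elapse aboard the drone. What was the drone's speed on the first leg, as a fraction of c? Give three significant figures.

β = 0.863

Leg 1: speed unknown; τ_1 = 46.63/γ_1.
Leg 2: γ = 1/√(1 − 0.439²) = 1/√0.8073 = 1.113; τ_2 = 16.13/1.113 = 14.49 h.
Leg 3: β = 0.9389; γ = 1/√(1 − 0.9389²) = 1/√0.1185 = 2.905; τ_3 = 8.045/2.905 = 2.769 h.
Total proper time: τ_1 + 14.49 + 2.769 = 40.82, so τ_1 = 40.82 − 17.26 = 23.56 h.
γ_1 = 46.63/23.56 = 1.979; β = √(1 − 1/γ²) = √0.7448.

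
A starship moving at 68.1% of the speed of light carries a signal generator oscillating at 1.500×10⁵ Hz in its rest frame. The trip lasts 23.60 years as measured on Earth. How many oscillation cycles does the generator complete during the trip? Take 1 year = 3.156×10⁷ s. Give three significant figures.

β = 0.681; γ = 1/√(1 − 0.681²) = 1/√0.5362 = 1.366
The oscillator's own cycle count is N = f × τ where τ is the proper time on the ship. τ = Δt/γ = 23.60/1.366 = 17.28 years = 5.454×10⁸ s.
N = 1.500×10⁵ × 5.454×10⁸ = 8.181×10¹³.

N = 8.18×10¹³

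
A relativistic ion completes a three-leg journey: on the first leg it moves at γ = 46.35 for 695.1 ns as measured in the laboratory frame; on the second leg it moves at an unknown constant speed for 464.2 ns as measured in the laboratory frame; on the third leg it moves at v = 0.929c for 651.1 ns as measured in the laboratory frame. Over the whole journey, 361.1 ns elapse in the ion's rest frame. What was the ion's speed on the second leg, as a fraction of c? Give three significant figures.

Leg 1: γ = 46.35; τ_1 = 695.1/46.35 = 15.00 ns.
Leg 2: speed unknown; τ_2 = 464.2/γ_2.
Leg 3: γ = 1/√(1 − 0.929²) = 1/√0.1370 = 2.702; τ_3 = 651.1/2.702 = 241.0 ns.
Total proper time: 15.00 + τ_2 + 241.0 = 361.1, so τ_2 = 361.1 − 256.0 = 105.1 ns.
γ_2 = 464.2/105.1 = 4.415; β = √(1 − 1/γ²) = √0.9487.

β = 0.974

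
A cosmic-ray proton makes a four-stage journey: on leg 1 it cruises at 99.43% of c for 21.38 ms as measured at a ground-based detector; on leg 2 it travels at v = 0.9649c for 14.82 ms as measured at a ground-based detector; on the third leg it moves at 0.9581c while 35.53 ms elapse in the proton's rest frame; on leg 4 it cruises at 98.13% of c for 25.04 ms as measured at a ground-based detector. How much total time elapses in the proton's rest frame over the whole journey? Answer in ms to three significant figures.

τ = 46.5 ms

Leg 1: β = 0.9943; γ = 1/√(1 − 0.9943²) = 1/√0.01137 = 9.379; τ_1 = 21.38/9.379 = 2.280 ms.
Leg 2: γ = 1/√(1 − 0.9649²) = 1/√0.06897 = 3.808; τ_2 = 14.82/3.808 = 3.892 ms.
Leg 3: 35.53 ms is already measured in the proton's rest frame.
Leg 4: β = 0.9813; γ = 1/√(1 − 0.9813²) = 1/√0.03705 = 5.195; τ_4 = 25.04/5.195 = 4.820 ms.
Total: 2.280 + 3.892 + 35.53 + 4.820 ms.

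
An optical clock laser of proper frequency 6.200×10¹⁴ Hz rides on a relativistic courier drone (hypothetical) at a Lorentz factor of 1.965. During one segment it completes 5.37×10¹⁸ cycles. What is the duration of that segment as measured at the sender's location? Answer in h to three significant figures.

Δt = 4.73 h

γ = 1.965
Proper time for N cycles: τ = N/f = 5.37×10¹⁸/(6.200×10¹⁴) = 8.661×10³ s = 2.406 h.
Lab-frame duration Δt = γτ = 1.965 × 2.406 = 4.728 h.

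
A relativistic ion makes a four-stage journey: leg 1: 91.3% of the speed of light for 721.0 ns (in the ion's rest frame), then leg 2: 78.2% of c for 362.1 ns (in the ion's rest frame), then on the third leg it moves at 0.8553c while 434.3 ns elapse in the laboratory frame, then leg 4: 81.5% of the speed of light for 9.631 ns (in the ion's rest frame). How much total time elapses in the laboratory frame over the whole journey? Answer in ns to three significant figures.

Leg 1: β = 0.913; γ = 1/√(1 − 0.913²) = 1/√0.1664 = 2.451; Δt_1 = 2.451 × 721.0 = 1767 ns.
Leg 2: β = 0.782; γ = 1/√(1 − 0.782²) = 1/√0.3885 = 1.604; Δt_2 = 1.604 × 362.1 = 581.0 ns.
Leg 3: 434.3 ns is already measured in the laboratory frame.
Leg 4: β = 0.815; γ = 1/√(1 − 0.815²) = 1/√0.3358 = 1.726; Δt_4 = 1.726 × 9.631 = 16.62 ns.
Total: 1767 + 581.0 + 434.3 + 16.62 ns.

Δt = 2800 ns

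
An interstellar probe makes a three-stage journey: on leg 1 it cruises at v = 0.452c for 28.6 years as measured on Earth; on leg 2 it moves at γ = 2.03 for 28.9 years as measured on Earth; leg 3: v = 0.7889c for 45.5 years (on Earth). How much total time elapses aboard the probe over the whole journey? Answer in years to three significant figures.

τ = 67.7 years

Leg 1: γ = 1/√(1 − 0.452²) = 1/√0.7957 = 1.121; τ_1 = 28.6/1.121 = 25.51 years.
Leg 2: γ = 2.03; τ_2 = 28.9/2.030 = 14.24 years.
Leg 3: γ = 1/√(1 − 0.7889²) = 1/√0.3776 = 1.627; τ_3 = 45.5/1.627 = 27.96 years.
Total: 25.51 + 14.24 + 27.96 years.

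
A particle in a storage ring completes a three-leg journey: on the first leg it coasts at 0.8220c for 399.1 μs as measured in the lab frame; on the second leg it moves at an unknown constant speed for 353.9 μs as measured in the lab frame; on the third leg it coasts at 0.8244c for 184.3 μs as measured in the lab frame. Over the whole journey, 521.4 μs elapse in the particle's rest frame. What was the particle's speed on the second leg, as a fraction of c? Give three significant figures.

Leg 1: γ = 1/√(1 − 0.8220²) = 1/√0.3243 = 1.756; τ_1 = 399.1/1.756 = 227.3 μs.
Leg 2: speed unknown; τ_2 = 353.9/γ_2.
Leg 3: γ = 1/√(1 − 0.8244²) = 1/√0.3204 = 1.767; τ_3 = 184.3/1.767 = 104.3 μs.
Total proper time: 227.3 + τ_2 + 104.3 = 521.4, so τ_2 = 521.4 − 331.6 = 189.8 μs.
γ_2 = 353.9/189.8 = 1.865; β = √(1 − 1/γ²) = √0.7124.

β = 0.844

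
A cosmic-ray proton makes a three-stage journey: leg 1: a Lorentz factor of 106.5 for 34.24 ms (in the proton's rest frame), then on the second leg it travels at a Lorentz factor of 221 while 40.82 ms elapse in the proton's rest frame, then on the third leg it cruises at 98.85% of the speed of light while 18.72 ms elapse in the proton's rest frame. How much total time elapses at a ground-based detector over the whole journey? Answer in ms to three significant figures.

Δt = 1.28×10⁴ ms

Leg 1: γ = 106.5; Δt_1 = 106.5 × 34.24 = 3647 ms.
Leg 2: γ = 221; Δt_2 = 221.0 × 40.82 = 9021 ms.
Leg 3: β = 0.9885; γ = 1/√(1 − 0.9885²) = 1/√0.02287 = 6.613; Δt_3 = 6.613 × 18.72 = 123.8 ms.
Total: 3647 + 9021 + 123.8 ms.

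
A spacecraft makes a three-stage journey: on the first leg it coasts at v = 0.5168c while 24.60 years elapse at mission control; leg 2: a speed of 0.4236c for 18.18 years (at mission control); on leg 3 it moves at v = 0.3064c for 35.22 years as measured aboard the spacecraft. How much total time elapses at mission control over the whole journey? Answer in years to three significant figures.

Δt = 79.8 years

Leg 1: 24.60 years is already measured at mission control.
Leg 2: 18.18 years is already measured at mission control.
Leg 3: γ = 1/√(1 − 0.3064²) = 1/√0.9061 = 1.051; Δt_3 = 1.051 × 35.22 = 37.00 years.
Total: 24.60 + 18.18 + 37.00 years.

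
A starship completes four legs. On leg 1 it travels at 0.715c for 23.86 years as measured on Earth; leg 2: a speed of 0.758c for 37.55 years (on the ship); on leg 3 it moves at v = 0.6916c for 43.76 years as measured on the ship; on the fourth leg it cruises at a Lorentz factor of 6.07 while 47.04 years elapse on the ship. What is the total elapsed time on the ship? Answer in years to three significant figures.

τ = 145 years

Leg 1: γ = 1/√(1 − 0.715²) = 1/√0.4888 = 1.430; τ_1 = 23.86/1.430 = 16.68 years.
Leg 2: 37.55 years is already measured on the ship.
Leg 3: 43.76 years is already measured on the ship.
Leg 4: 47.04 years is already measured on the ship.
Total: 16.68 + 37.55 + 43.76 + 47.04 years.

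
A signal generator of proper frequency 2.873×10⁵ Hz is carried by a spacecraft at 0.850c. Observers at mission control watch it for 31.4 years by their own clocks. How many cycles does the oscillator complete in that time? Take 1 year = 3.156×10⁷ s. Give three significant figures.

γ = 1/√(1 − 0.850²) = 1/√0.2775 = 1.898
During 31.4 years of lab time, the oscillator's proper time advances by τ = Δt/γ = 31.4/1.898 = 16.54 years = 5.220×10⁸ s.
N = f × τ = 2.873×10⁵ × 5.220×10⁸ = 1.500×10¹⁴.

N = 1.50×10¹⁴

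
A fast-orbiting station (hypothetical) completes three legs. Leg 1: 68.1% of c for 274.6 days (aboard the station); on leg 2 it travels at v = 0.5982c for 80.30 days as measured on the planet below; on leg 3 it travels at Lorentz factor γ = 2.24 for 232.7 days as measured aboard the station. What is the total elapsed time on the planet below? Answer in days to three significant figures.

Δt = 977 days

Leg 1: β = 0.681; γ = 1/√(1 − 0.681²) = 1/√0.5362 = 1.366; Δt_1 = 1.366 × 274.6 = 375.0 days.
Leg 2: 80.30 days is already measured on the planet below.
Leg 3: γ = 2.24; Δt_3 = 2.240 × 232.7 = 521.2 days.
Total: 375.0 + 80.30 + 521.2 days.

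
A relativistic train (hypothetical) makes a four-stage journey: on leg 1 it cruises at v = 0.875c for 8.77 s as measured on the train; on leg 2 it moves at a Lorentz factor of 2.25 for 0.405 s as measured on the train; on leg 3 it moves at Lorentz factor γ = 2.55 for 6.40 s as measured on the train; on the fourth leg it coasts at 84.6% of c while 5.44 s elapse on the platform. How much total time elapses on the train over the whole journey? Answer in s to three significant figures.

τ = 18.5 s

Leg 1: 8.77 s is already measured on the train.
Leg 2: 0.405 s is already measured on the train.
Leg 3: 6.40 s is already measured on the train.
Leg 4: β = 0.846; γ = 1/√(1 − 0.846²) = 1/√0.2843 = 1.876; τ_4 = 5.44/1.876 = 2.901 s.
Total: 8.770 + 0.4050 + 6.400 + 2.901 s.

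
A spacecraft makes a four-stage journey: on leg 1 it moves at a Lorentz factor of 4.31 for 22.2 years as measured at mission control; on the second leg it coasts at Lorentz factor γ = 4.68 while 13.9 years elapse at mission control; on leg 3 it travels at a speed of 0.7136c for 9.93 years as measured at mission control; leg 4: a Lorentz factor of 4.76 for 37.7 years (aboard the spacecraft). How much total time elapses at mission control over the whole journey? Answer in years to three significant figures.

Δt = 225 years

Leg 1: 22.2 years is already measured at mission control.
Leg 2: 13.9 years is already measured at mission control.
Leg 3: 9.93 years is already measured at mission control.
Leg 4: γ = 4.76; Δt_4 = 4.760 × 37.7 = 179.5 years.
Total: 22.20 + 13.90 + 9.930 + 179.5 years.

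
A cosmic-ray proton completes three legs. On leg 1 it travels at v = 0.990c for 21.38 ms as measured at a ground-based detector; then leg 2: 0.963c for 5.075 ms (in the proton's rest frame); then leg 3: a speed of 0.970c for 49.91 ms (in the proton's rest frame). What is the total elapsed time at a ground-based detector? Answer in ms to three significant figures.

Leg 1: 21.38 ms is already measured at a ground-based detector.
Leg 2: γ = 1/√(1 − 0.963²) = 1/√0.07263 = 3.711; Δt_2 = 3.711 × 5.075 = 18.83 ms.
Leg 3: γ = 1/√(1 − 0.970²) = 1/√0.05910 = 4.113; Δt_3 = 4.113 × 49.91 = 205.3 ms.
Total: 21.38 + 18.83 + 205.3 ms.

Δt = 246 ms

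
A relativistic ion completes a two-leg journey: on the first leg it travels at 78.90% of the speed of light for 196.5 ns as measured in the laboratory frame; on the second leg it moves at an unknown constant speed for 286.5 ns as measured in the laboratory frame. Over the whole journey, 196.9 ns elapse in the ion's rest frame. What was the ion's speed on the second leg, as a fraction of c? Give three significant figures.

β = 0.964

Leg 1: β = 0.7890; γ = 1/√(1 − 0.7890²) = 1/√0.3775 = 1.628; τ_1 = 196.5/1.628 = 120.7 ns.
Leg 2: speed unknown; τ_2 = 286.5/γ_2.
Total proper time: 120.7 + τ_2 = 196.9, so τ_2 = 196.9 − 120.7 = 76.17 ns.
γ_2 = 286.5/76.17 = 3.761; β = √(1 − 1/γ²) = √0.9293.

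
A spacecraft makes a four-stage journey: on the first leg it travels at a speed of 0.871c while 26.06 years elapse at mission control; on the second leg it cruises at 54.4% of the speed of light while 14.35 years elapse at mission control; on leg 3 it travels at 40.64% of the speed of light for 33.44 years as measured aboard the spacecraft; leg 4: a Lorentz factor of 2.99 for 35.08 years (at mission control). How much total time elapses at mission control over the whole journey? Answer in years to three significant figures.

Leg 1: 26.06 years is already measured at mission control.
Leg 2: 14.35 years is already measured at mission control.
Leg 3: β = 0.4064; γ = 1/√(1 − 0.4064²) = 1/√0.8348 = 1.094; Δt_3 = 1.094 × 33.44 = 36.60 years.
Leg 4: 35.08 years is already measured at mission control.
Total: 26.06 + 14.35 + 36.60 + 35.08 years.

Δt = 112 years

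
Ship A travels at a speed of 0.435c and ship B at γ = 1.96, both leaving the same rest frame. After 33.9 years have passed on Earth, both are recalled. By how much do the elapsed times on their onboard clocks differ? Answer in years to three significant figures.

|τ_A − τ_B| = 13.2 years

A: γ = 1/√(1 − 0.435²) = 1/√0.8108 = 1.111; τ_A = 33.9/1.111 = 30.52 years.
B: γ = 1.96; τ_B = 33.9/1.960 = 17.30 years.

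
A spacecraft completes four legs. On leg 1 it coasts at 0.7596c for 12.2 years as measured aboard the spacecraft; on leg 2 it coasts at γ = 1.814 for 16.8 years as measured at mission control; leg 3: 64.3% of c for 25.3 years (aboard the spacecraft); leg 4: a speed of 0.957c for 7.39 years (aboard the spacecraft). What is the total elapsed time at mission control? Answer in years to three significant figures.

Δt = 94.1 years

Leg 1: γ = 1/√(1 − 0.7596²) = 1/√0.4230 = 1.538; Δt_1 = 1.538 × 12.2 = 18.76 years.
Leg 2: 16.8 years is already measured at mission control.
Leg 3: β = 0.643; γ = 1/√(1 − 0.643²) = 1/√0.5866 = 1.306; Δt_3 = 1.306 × 25.3 = 33.03 years.
Leg 4: γ = 1/√(1 − 0.957²) = 1/√0.08415 = 3.447; Δt_4 = 3.447 × 7.39 = 25.48 years.
Total: 18.76 + 16.80 + 33.03 + 25.48 years.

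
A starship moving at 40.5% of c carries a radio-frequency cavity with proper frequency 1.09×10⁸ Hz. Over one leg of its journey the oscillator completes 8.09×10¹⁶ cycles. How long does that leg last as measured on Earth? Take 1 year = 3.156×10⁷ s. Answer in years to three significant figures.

β = 0.405; γ = 1/√(1 − 0.405²) = 1/√0.8360 = 1.094
Proper time for N cycles: τ = N/f = 8.09×10¹⁶/(1.09×10⁸) = 7.422×10⁸ s = 23.52 years.
Lab-frame duration Δt = γτ = 1.094 × 23.52 = 25.72 years.

Δt = 25.7 years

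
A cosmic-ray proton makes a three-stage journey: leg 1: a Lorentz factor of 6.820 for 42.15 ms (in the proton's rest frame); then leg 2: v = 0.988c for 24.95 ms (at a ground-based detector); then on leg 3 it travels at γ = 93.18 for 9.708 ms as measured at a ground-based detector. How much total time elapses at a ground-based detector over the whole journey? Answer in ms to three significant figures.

Leg 1: γ = 6.820; Δt_1 = 6.820 × 42.15 = 287.5 ms.
Leg 2: 24.95 ms is already measured at a ground-based detector.
Leg 3: 9.708 ms is already measured at a ground-based detector.
Total: 287.5 + 24.95 + 9.708 ms.

Δt = 322 ms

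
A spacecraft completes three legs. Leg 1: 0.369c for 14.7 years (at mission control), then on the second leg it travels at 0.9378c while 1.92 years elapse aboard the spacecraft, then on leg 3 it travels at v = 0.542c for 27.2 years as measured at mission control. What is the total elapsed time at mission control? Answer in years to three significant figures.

Leg 1: 14.7 years is already measured at mission control.
Leg 2: γ = 1/√(1 − 0.9378²) = 1/√0.1205 = 2.880; Δt_2 = 2.880 × 1.92 = 5.530 years.
Leg 3: 27.2 years is already measured at mission control.
Total: 14.70 + 5.530 + 27.20 years.

Δt = 47.4 years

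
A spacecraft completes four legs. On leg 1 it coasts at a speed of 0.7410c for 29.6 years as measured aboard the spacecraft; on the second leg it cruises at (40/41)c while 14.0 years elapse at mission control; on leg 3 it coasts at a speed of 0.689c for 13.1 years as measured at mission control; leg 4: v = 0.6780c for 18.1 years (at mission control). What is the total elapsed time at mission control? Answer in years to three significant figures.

Leg 1: γ = 1/√(1 − 0.7410²) = 1/√0.4509 = 1.489; Δt_1 = 1.489 × 29.6 = 44.08 years.
Leg 2: 14.0 years is already measured at mission control.
Leg 3: 13.1 years is already measured at mission control.
Leg 4: 18.1 years is already measured at mission control.
Total: 44.08 + 14.00 + 13.10 + 18.10 years.

Δt = 89.3 years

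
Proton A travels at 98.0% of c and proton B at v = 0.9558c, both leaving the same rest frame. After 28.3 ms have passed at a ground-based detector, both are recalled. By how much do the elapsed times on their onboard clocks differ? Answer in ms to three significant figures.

|τ_A − τ_B| = 2.69 ms

A: β = 0.980; γ = 1/√(1 − 0.980²) = 1/√0.03960 = 5.025; τ_A = 28.3/5.025 = 5.632 ms.
B: γ = 1/√(1 − 0.9558²) = 1/√0.08645 = 3.401; τ_B = 28.3/3.401 = 8.321 ms.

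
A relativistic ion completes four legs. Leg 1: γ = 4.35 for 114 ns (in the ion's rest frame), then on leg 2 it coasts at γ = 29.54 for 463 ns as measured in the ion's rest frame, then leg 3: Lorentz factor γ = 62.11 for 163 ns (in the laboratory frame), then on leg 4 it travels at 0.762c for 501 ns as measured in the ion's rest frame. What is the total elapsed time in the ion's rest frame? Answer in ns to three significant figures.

τ = 1080 ns

Leg 1: 114 ns is already measured in the ion's rest frame.
Leg 2: 463 ns is already measured in the ion's rest frame.
Leg 3: γ = 62.11; τ_3 = 163/62.11 = 2.624 ns.
Leg 4: 501 ns is already measured in the ion's rest frame.
Total: 114.0 + 463.0 + 2.624 + 501.0 ns.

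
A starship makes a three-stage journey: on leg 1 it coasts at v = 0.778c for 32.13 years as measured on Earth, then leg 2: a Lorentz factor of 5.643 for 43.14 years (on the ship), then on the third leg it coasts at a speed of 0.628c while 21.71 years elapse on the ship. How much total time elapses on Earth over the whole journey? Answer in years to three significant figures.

Δt = 303 years

Leg 1: 32.13 years is already measured on Earth.
Leg 2: γ = 5.643; Δt_2 = 5.643 × 43.14 = 243.4 years.
Leg 3: γ = 1/√(1 − 0.628²) = 1/√0.6056 = 1.285; Δt_3 = 1.285 × 21.71 = 27.90 years.
Total: 32.13 + 243.4 + 27.90 years.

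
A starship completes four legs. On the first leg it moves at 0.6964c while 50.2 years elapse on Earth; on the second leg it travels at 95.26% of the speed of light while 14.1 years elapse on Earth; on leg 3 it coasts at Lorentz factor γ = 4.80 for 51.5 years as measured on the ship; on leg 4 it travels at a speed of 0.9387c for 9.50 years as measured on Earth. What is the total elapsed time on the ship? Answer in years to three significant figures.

Leg 1: γ = 1/√(1 − 0.6964²) = 1/√0.5150 = 1.393; τ_1 = 50.2/1.393 = 36.03 years.
Leg 2: β = 0.9526; γ = 1/√(1 − 0.9526²) = 1/√0.09255 = 3.287; τ_2 = 14.1/3.287 = 4.290 years.
Leg 3: 51.5 years is already measured on the ship.
Leg 4: γ = 1/√(1 − 0.9387²) = 1/√0.1188 = 2.901; τ_4 = 9.50/2.901 = 3.275 years.
Total: 36.03 + 4.290 + 51.50 + 3.275 years.

τ = 95.1 years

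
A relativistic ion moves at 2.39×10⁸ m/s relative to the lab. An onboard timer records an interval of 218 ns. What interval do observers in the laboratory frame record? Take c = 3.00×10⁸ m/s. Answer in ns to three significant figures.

β = 2.39×10⁸/3.00×10⁸ = 0.7967; γ = 1/√(1 − 0.7967²) = 1.654
The interval measured in the ion's rest frame is the proper time (both events occur at the same place in that frame); the lab-frame interval is Δt = γτ = 1.654 × 218 ns.

Δt = 361 ns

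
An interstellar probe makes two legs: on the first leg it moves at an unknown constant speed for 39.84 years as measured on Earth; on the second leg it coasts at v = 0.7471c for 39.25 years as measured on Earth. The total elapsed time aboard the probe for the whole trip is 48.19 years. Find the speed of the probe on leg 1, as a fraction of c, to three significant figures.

Leg 1: speed unknown; τ_1 = 39.84/γ_1.
Leg 2: γ = 1/√(1 − 0.7471²) = 1/√0.4418 = 1.504; τ_2 = 39.25/1.504 = 26.09 years.
Total proper time: τ_1 + 26.09 = 48.19, so τ_1 = 48.19 − 26.09 = 22.10 years.
γ_1 = 39.84/22.10 = 1.803; β = √(1 − 1/γ²) = √0.6923.

β = 0.832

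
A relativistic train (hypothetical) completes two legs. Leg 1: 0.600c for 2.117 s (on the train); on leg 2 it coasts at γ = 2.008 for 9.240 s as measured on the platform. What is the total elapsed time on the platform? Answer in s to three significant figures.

Δt = 11.9 s

Leg 1: γ = 1/√(1 − 0.600²) = 5/4 = 1.250; Δt_1 = 1.250 × 2.117 = 2.646 s.
Leg 2: 9.240 s is already measured on the platform.
Total: 2.646 + 9.240 s.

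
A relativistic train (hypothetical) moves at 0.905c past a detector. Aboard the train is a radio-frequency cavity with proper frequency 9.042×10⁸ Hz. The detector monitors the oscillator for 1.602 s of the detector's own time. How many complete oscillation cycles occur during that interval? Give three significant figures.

γ = 1/√(1 − 0.905²) = 1/√0.1810 = 2.351
During 1.602 s of lab time, the oscillator's proper time advances by τ = Δt/γ = 1.602/2.351 = 0.6815 s = 6.815×10⁻¹ s.
N = f × τ = 9.042×10⁸ × 6.815×10⁻¹ = 6.162×10⁸.

N = 6.16×10⁸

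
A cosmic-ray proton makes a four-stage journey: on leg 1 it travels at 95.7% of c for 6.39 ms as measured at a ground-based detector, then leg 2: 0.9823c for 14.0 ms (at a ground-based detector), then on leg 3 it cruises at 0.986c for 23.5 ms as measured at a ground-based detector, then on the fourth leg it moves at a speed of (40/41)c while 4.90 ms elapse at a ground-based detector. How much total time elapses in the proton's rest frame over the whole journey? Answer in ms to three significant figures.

Leg 1: β = 0.957; γ = 1/√(1 − 0.957²) = 1/√0.08415 = 3.447; τ_1 = 6.39/3.447 = 1.854 ms.
Leg 2: γ = 1/√(1 − 0.9823²) = 1/√0.03509 = 5.339; τ_2 = 14.0/5.339 = 2.622 ms.
Leg 3: γ = 1/√(1 − 0.986²) = 1/√0.02780 = 5.997; τ_3 = 23.5/5.997 = 3.919 ms.
Leg 4: γ = 1/√(1 − (40/41)²) = 41/9 ≈ 4.556; τ_4 = 4.90/4.556 = 1.076 ms.
Total: 1.854 + 2.622 + 3.919 + 1.076 ms.

τ = 9.47 ms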